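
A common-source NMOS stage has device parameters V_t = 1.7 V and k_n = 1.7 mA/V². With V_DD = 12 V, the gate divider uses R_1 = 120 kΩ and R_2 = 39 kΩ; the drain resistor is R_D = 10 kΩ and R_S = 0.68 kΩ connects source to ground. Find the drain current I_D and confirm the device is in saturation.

V_G = V_DD·R_2/(R_1+R_2) = 12×39/159 = 2.94 V.
Assume saturation: I_D = (k_n/2)(V_GS − V_t)² with V_GS = V_G − I_D·R_S = 2.94 − 0.68·I_D.
Substituting gives 0.393·I_D² − 2.44·I_D + 1.31 = 0, with roots I_D = 0.597 or 5.6 mA.
The root I_D = 5.6 mA gives V_GS = -0.868 V ≤ V_t, so take I_D = 0.597 mA.
Then V_GS = 2.54 V and V_DS = V_DD − I_D(R_D+R_S) = 12 − 0.597×10.7 = 5.63 V.
Saturation requires V_DS ≥ V_GS − V_t = 0.838 V; 5.63 ≥ 0.838 ✓.

I_D ≈ 0.6 mA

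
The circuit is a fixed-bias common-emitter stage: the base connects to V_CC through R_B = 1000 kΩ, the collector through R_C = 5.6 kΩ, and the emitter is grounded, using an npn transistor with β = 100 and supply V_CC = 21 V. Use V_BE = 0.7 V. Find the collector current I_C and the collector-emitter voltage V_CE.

Base loop: V_CC = I_B·R_B + V_BE, so I_B = (21 − 0.7)/1000 kΩ = 0.0203 mA.
In the active region I_C = β·I_B = 100 × 0.0203 = 2.03 mA.
Collector loop: V_CE = V_CC − I_C·R_C = 21 − 2.03×5.6 = 9.63 V.
Since V_CE = 9.63 V > V_CE(sat) ≈ 0.2 V, the transistor is in the active region as assumed.

I_C ≈ 2 mA, V_CE ≈ 9.6 V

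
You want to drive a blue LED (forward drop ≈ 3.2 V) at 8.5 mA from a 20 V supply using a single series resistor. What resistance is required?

R ≈ 2 kΩ

The resistor drops V_S − V_D = 20 − 3.2 = 16.8 V at 8.5 mA.
R = 16.8 V / 8.5 mA = 1.98 kΩ.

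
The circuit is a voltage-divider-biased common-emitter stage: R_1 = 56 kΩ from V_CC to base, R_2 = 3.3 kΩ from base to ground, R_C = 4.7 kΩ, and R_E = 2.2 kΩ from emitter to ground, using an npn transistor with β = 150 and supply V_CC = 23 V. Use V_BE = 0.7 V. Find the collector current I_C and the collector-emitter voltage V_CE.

Thevenize the base divider: V_Th = V_CC·R_2/(R_1+R_2) = 23×3.3/59.3 = 1.28 V, R_Th = R_1‖R_2 = 3.12 kΩ.
Base-emitter loop: V_Th = I_B·R_Th + V_BE + (β+1)I_B·R_E, so I_B = (1.28 − 0.7) / (3.12 + 151×2.2) = 0.00173 mA.
I_C = β·I_B = 150×0.00173 = 0.259 mA, and I_E = (β+1)I_B = 0.261 mA.
V_CE = V_CC − I_C·R_C − I_E·R_E = 23 − 0.259×4.7 − 0.261×2.2 = 21.2 V.
V_CE = 21.2 V > 0.2 V confirms active-region operation.

I_C ≈ 0.26 mA, V_CE ≈ 21 V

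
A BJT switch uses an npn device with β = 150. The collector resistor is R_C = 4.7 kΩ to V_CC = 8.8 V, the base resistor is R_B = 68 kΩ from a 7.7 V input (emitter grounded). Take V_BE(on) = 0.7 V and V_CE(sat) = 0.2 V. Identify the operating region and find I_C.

Assume active: I_B = (7.7 − 0.7)/68 = 0.103 mA, giving I_C = β·I_B = 15.4 mA.
But then V_CE = 8.8 − 15.4×4.7 = -63.8 V < V_CE(sat) = 0.2 V — impossible in the active region.
So the transistor is saturated. With V_CE = 0.2 V, I_C = (V_CC − 0.2)/R_C = 8.6/4.7 = 1.83 mA.
Check: β·I_B = 15.4 mA > I_C = 1.83 mA, confirming saturation.

saturation; I_C ≈ 1.8 mA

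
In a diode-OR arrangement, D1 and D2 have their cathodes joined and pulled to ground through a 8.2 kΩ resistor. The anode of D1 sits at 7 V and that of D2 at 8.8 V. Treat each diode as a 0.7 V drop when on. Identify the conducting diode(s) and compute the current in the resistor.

Assume both conduct. Then node N would need to be at both 7−0.7 = 6.3 V and 8.8−0.7 = 8.1 V, which is impossible.
Assume only D2 conducts: V_N = 8.8 − 0.7 = 8.1 V, so I_R = 8.1/8.2 = 0.988 mA.
Check D1: its anode-to-cathode voltage is 7 − 8.1 = -1.1 V < 0.7 V, so it is off. The assumption is consistent.

Only D2 conducts; I_R ≈ 0.99 mA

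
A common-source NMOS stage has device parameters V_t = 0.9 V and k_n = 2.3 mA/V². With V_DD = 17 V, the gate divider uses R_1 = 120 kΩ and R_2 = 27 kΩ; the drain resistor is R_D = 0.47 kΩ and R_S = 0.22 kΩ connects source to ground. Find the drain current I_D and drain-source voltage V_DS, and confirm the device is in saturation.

V_G = V_DD·R_2/(R_1+R_2) = 17×27/147 = 3.12 V.
Assume saturation: I_D = (k_n/2)(V_GS − V_t)² with V_GS = V_G − I_D·R_S = 3.12 − 0.22·I_D.
Substituting gives 0.0557·I_D² − 2.12·I_D + 5.68 = 0, with roots I_D = 2.89 or 35.3 mA.
The root I_D = 35.3 mA gives V_GS = -4.64 V ≤ V_t, so take I_D = 2.89 mA.
Then V_GS = 2.49 V and V_DS = V_DD − I_D(R_D+R_S) = 17 − 2.89×0.69 = 15 V.
Saturation requires V_DS ≥ V_GS − V_t = 1.59 V; 15 ≥ 1.59 ✓.

I_D ≈ 2.9 mA, V_DS ≈ 15 V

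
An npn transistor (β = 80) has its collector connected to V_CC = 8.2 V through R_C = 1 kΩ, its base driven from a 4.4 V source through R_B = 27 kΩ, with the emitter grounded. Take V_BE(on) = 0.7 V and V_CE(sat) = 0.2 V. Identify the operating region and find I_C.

Assume active: I_B = (4.4 − 0.7)/27 = 0.137 mA, giving I_C = β·I_B = 11 mA.
But then V_CE = 8.2 − 11×1 = -2.76 V < V_CE(sat) = 0.2 V — impossible in the active region.
So the transistor is saturated. With V_CE = 0.2 V, I_C = (V_CC − 0.2)/R_C = 8/1 = 8 mA.
Check: β·I_B = 11 mA > I_C = 8 mA, confirming saturation.

saturation; I_C ≈ 8 mA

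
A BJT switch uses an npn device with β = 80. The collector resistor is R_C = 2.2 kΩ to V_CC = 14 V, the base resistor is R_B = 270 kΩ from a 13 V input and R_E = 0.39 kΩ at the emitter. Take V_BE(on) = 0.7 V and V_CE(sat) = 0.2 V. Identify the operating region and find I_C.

Assume active. Base-emitter loop: I_B = (V_BB − V_BE)/(R_B + (β+1)R_E) = (13 − 0.7)/(270 + 81×0.39) = 0.0408 mA.
I_C = β·I_B = 80×0.0408 = 3.26 mA.
V_CE = V_CC − I_C·R_C − I_E·R_E = 14 − 3.26×2.2 − 3.3×0.39 = 5.53 V > V_CE(sat), so the active-region assumption holds.

active; I_C ≈ 3.3 mA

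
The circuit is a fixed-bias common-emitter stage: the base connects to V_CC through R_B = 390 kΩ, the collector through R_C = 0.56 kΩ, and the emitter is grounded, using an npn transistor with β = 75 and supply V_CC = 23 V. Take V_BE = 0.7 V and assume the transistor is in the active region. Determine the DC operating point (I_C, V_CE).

Base loop: V_CC = I_B·R_B + V_BE, so I_B = (23 − 0.7)/390 kΩ = 0.0572 mA.
In the active region I_C = β·I_B = 75 × 0.0572 = 4.29 mA.
Collector loop: V_CE = V_CC − I_C·R_C = 23 − 4.29×0.56 = 20.6 V.
Since V_CE = 20.6 V > V_CE(sat) ≈ 0.2 V, the transistor is in the active region as assumed.

I_C ≈ 4.3 mA, V_CE ≈ 21 V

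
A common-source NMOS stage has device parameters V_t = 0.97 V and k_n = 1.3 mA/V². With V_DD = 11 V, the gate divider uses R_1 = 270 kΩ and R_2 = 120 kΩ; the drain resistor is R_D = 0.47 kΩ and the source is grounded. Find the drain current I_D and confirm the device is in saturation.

V_G = V_DD·R_2/(R_1+R_2) = 11×120/390 = 3.38 V. With the source grounded, V_GS = V_G = 3.38 V.
Assume saturation: I_D = (k_n/2)(V_GS − V_t)² = (1.3/2)×(3.38 − 0.97)² = 0.65×2.41² = 3.79 mA.
V_DS = V_DD − I_D·R_D = 11 − 3.79×0.47 = 9.22 V.
Saturation requires V_DS ≥ V_GS − V_t = 2.41 V; 9.22 ≥ 2.41 ✓.

I_D ≈ 3.8 mA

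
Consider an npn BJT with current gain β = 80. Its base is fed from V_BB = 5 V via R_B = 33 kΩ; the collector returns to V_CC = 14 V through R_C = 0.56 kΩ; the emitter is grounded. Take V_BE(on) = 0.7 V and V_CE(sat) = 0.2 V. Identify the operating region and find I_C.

active; I_C ≈ 10 mA

Assume active. Base-emitter loop: I_B = (V_BB − V_BE)/R_B = (5 − 0.7)/33 = 0.13 mA.
I_C = β·I_B = 80×0.13 = 10.4 mA.
V_CE = V_CC − I_C·R_C = 14 − 10.4×0.56 = 8.16 V > V_CE(sat), so the active-region assumption holds.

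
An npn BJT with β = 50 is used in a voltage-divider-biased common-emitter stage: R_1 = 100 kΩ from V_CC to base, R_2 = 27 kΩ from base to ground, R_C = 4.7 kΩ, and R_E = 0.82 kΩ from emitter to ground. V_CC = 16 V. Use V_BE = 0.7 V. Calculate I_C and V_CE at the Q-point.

I_C ≈ 2.1 mA, V_CE ≈ 4.1 V

Thevenize the base divider: V_Th = V_CC·R_2/(R_1+R_2) = 16×27/127 = 3.4 V, R_Th = R_1‖R_2 = 21.3 kΩ.
Base-emitter loop: V_Th = I_B·R_Th + V_BE + (β+1)I_B·R_E, so I_B = (3.4 − 0.7) / (21.3 + 51×0.82) = 0.0428 mA.
I_C = β·I_B = 50×0.0428 = 2.14 mA, and I_E = (β+1)I_B = 2.18 mA.
V_CE = V_CC − I_C·R_C − I_E·R_E = 16 − 2.14×4.7 − 2.18×0.82 = 4.14 V.
V_CE = 4.14 V > 0.2 V confirms active-region operation.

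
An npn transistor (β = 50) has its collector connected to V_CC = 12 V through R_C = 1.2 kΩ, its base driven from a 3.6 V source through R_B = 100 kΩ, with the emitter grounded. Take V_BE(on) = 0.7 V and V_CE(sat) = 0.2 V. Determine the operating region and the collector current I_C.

active; I_C ≈ 1.5 mA

Assume active. Base-emitter loop: I_B = (V_BB − V_BE)/R_B = (3.6 − 0.7)/100 = 0.029 mA.
I_C = β·I_B = 50×0.029 = 1.45 mA.
V_CE = V_CC − I_C·R_C = 12 − 1.45×1.2 = 10.3 V > V_CE(sat), so the active-region assumption holds.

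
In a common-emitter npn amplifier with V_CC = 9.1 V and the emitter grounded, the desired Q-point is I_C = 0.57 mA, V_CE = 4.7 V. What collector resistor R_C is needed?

Collector loop: V_CC = I_C·R_C + V_CE.
R_C = (V_CC − V_CE)/I_C = (9.1 − 4.7)/0.57 = 7.72 kΩ.

R_C ≈ 7.7 kΩ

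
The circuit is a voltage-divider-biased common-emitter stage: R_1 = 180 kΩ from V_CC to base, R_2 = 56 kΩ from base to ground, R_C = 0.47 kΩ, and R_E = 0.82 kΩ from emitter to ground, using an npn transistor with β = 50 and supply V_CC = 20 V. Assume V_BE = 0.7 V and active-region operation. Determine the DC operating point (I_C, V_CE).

I_C ≈ 2.4 mA, V_CE ≈ 17 V

Thevenize the base divider: V_Th = V_CC·R_2/(R_1+R_2) = 20×56/236 = 4.75 V, R_Th = R_1‖R_2 = 42.7 kΩ.
Base-emitter loop: V_Th = I_B·R_Th + V_BE + (β+1)I_B·R_E, so I_B = (4.75 − 0.7) / (42.7 + 51×0.82) = 0.0479 mA.
I_C = β·I_B = 50×0.0479 = 2.39 mA, and I_E = (β+1)I_B = 2.44 mA.
V_CE = V_CC − I_C·R_C − I_E·R_E = 20 − 2.39×0.47 − 2.44×0.82 = 16.9 V.
V_CE = 16.9 V > 0.2 V confirms active-region operation.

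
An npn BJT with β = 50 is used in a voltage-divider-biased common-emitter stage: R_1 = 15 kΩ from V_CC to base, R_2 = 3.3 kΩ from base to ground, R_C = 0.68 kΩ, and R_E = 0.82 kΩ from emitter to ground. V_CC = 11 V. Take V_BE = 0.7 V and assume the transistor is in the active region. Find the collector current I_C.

I_C ≈ 1.4 mA

Thevenize the base divider: V_Th = V_CC·R_2/(R_1+R_2) = 11×3.3/18.3 = 1.98 V, R_Th = R_1‖R_2 = 2.7 kΩ.
Base-emitter loop: V_Th = I_B·R_Th + V_BE + (β+1)I_B·R_E, so I_B = (1.98 − 0.7) / (2.7 + 51×0.82) = 0.0288 mA.
I_C = β·I_B = 50×0.0288 = 1.44 mA, and I_E = (β+1)I_B = 1.47 mA.
V_CE = V_CC − I_C·R_C − I_E·R_E = 11 − 1.44×0.68 − 1.47×0.82 = 8.81 V.
V_CE = 8.81 V > 0.2 V confirms active-region operation.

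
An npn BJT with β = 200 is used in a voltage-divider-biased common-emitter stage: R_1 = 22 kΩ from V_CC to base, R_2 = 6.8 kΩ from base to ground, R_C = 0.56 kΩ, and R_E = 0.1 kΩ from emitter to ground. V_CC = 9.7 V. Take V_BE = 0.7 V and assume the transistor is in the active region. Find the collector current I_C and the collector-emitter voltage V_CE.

Thevenize the base divider: V_Th = V_CC·R_2/(R_1+R_2) = 9.7×6.8/28.8 = 2.29 V, R_Th = R_1‖R_2 = 5.19 kΩ.
Base-emitter loop: V_Th = I_B·R_Th + V_BE + (β+1)I_B·R_E, so I_B = (2.29 − 0.7) / (5.19 + 201×0.1) = 0.0629 mA.
I_C = β·I_B = 200×0.0629 = 12.6 mA, and I_E = (β+1)I_B = 12.6 mA.
V_CE = V_CC − I_C·R_C − I_E·R_E = 9.7 − 12.6×0.56 − 12.6×0.1 = 1.39 V.
V_CE = 1.39 V > 0.2 V confirms active-region operation.

I_C ≈ 13 mA, V_CE ≈ 1.4 V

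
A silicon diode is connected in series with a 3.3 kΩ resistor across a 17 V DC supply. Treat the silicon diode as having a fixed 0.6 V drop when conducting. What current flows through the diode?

KVL around the loop: 17 = V_D + I·R = 0.6 + I × 3.3 kΩ.
So I = (17 − 0.6) / 3.3 kΩ = 16.4 / 3.3 = 4.97 mA.

I ≈ 5 mA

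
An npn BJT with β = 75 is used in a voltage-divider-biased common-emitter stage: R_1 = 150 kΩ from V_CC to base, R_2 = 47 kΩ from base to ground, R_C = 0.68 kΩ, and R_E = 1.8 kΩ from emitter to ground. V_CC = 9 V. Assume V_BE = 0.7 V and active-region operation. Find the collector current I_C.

I_C ≈ 0.63 mA

Thevenize the base divider: V_Th = V_CC·R_2/(R_1+R_2) = 9×47/197 = 2.15 V, R_Th = R_1‖R_2 = 35.8 kΩ.
Base-emitter loop: V_Th = I_B·R_Th + V_BE + (β+1)I_B·R_E, so I_B = (2.15 − 0.7) / (35.8 + 76×1.8) = 0.00839 mA.
I_C = β·I_B = 75×0.00839 = 0.629 mA, and I_E = (β+1)I_B = 0.637 mA.
V_CE = V_CC − I_C·R_C − I_E·R_E = 9 − 0.629×0.68 − 0.637×1.8 = 7.43 V.
V_CE = 7.43 V > 0.2 V confirms active-region operation.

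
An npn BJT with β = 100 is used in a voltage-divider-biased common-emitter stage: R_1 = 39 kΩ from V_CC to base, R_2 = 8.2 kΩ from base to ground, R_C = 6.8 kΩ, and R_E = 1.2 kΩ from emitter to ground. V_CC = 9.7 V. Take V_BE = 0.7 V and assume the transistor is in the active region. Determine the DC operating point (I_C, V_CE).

I_C ≈ 0.77 mA, V_CE ≈ 3.5 V

Thevenize the base divider: V_Th = V_CC·R_2/(R_1+R_2) = 9.7×8.2/47.2 = 1.69 V, R_Th = R_1‖R_2 = 6.78 kΩ.
Base-emitter loop: V_Th = I_B·R_Th + V_BE + (β+1)I_B·R_E, so I_B = (1.69 − 0.7) / (6.78 + 101×1.2) = 0.0077 mA.
I_C = β·I_B = 100×0.0077 = 0.77 mA, and I_E = (β+1)I_B = 0.778 mA.
V_CE = V_CC − I_C·R_C − I_E·R_E = 9.7 − 0.77×6.8 − 0.778×1.2 = 3.53 V.
V_CE = 3.53 V > 0.2 V confirms active-region operation.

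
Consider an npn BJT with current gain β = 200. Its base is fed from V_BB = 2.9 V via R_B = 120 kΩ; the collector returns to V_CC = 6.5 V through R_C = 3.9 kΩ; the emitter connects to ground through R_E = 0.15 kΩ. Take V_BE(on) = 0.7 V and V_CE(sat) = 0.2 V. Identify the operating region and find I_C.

Assume active: I_B = (2.9 − 0.7)/(120 + 201×0.15) = 0.0147 mA, I_C = β·I_B = 2.93 mA.
Then V_CE = 6.5 − 2.93×3.9 − 2.95×0.15 = -5.37 V < 0.2 V — the active assumption fails.
Re-solve with V_CE = 0.2 V. KCL at the emitter: V_E/R_E = (V_BB−0.7−V_E)/R_B + (V_CC−0.2−V_E)/R_C, giving V_E = 0.236 V.
I_C = (V_CC − 0.2 − V_E)/R_C = (6.3 − 0.236)/3.9 = 1.55 mA.
Check: I_B = (2.2 − 0.236)/120 = 0.0164 mA, and β·I_B = 3.27 mA > I_C, confirming saturation.

saturation; I_C ≈ 1.6 mA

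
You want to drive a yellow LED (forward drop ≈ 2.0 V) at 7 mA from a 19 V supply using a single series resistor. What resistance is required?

R ≈ 2.4 kΩ

The resistor drops V_S − V_D = 19 − 2.0 = 17 V at 7 mA.
R = 17 V / 7 mA = 2.43 kΩ.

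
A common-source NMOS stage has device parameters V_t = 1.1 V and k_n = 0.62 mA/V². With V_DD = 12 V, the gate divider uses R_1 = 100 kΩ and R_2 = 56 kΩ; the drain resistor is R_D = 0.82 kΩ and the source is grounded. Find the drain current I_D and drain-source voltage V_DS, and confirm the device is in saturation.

V_G = V_DD·R_2/(R_1+R_2) = 12×56/156 = 4.31 V. With the source grounded, V_GS = V_G = 4.31 V.
Assume saturation: I_D = (k_n/2)(V_GS − V_t)² = (0.62/2)×(4.31 − 1.1)² = 0.31×3.21² = 3.19 mA.
V_DS = V_DD − I_D·R_D = 12 − 3.19×0.82 = 9.38 V.
Saturation requires V_DS ≥ V_GS − V_t = 3.21 V; 9.38 ≥ 3.21 ✓.

I_D ≈ 3.2 mA, V_DS ≈ 9.4 V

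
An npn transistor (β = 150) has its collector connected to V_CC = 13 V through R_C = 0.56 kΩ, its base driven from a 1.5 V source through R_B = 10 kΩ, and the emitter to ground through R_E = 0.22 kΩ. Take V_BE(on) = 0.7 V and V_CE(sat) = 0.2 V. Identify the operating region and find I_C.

active; I_C ≈ 2.8 mA

Assume active. Base-emitter loop: I_B = (V_BB − V_BE)/(R_B + (β+1)R_E) = (1.5 − 0.7)/(10 + 151×0.22) = 0.0185 mA.
I_C = β·I_B = 150×0.0185 = 2.78 mA.
V_CE = V_CC − I_C·R_C − I_E·R_E = 13 − 2.78×0.56 − 2.8×0.22 = 10.8 V > V_CE(sat), so the active-region assumption holds.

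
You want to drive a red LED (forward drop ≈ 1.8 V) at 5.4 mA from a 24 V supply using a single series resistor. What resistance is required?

R ≈ 4.1 kΩ

The resistor drops V_S − V_D = 24 − 1.8 = 22.2 V at 5.4 mA.
R = 22.2 V / 5.4 mA = 4.11 kΩ.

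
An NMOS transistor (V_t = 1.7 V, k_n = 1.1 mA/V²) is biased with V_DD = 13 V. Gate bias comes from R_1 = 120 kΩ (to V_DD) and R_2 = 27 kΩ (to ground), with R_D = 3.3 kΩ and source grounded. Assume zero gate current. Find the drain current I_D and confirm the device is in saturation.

I_D ≈ 0.26 mA

V_G = V_DD·R_2/(R_1+R_2) = 13×27/147 = 2.39 V. With the source grounded, V_GS = V_G = 2.39 V.
Assume saturation: I_D = (k_n/2)(V_GS − V_t)² = (1.1/2)×(2.39 − 1.7)² = 0.55×0.688² = 0.26 mA.
V_DS = V_DD − I_D·R_D = 13 − 0.26×3.3 = 12.1 V.
Saturation requires V_DS ≥ V_GS − V_t = 0.688 V; 12.1 ≥ 0.688 ✓.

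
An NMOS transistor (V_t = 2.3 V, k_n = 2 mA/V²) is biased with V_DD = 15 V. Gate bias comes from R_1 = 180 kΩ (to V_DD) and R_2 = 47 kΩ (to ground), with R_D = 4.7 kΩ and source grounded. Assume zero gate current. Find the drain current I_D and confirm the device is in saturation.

V_G = V_DD·R_2/(R_1+R_2) = 15×47/227 = 3.11 V. With the source grounded, V_GS = V_G = 3.11 V.
Assume saturation: I_D = (k_n/2)(V_GS − V_t)² = (2/2)×(3.11 − 2.3)² = 1×0.806² = 0.649 mA.
V_DS = V_DD − I_D·R_D = 15 − 0.649×4.7 = 11.9 V.
Saturation requires V_DS ≥ V_GS − V_t = 0.806 V; 11.9 ≥ 0.806 ✓.

I_D ≈ 0.65 mA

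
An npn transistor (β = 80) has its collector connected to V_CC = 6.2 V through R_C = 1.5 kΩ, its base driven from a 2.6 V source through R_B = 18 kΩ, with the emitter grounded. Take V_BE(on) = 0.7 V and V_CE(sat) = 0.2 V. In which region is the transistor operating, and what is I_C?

Assume active: I_B = (2.6 − 0.7)/18 = 0.106 mA, giving I_C = β·I_B = 8.44 mA.
But then V_CE = 6.2 − 8.44×1.5 = -6.47 V < V_CE(sat) = 0.2 V — impossible in the active region.
So the transistor is saturated. With V_CE = 0.2 V, I_C = (V_CC − 0.2)/R_C = 6/1.5 = 4 mA.
Check: β·I_B = 8.44 mA > I_C = 4 mA, confirming saturation.

saturation; I_C ≈ 4 mA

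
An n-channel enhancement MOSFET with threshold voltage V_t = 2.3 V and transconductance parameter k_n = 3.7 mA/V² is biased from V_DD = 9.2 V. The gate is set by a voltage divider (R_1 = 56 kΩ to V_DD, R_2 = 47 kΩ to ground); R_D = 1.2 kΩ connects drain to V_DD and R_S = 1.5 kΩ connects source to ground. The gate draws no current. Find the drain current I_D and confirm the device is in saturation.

I_D ≈ 0.82 mA

V_G = V_DD·R_2/(R_1+R_2) = 9.2×47/103 = 4.2 V.
Assume saturation: I_D = (k_n/2)(V_GS − V_t)² with V_GS = V_G − I_D·R_S = 4.2 − 1.5·I_D.
Substituting gives 4.16·I_D² − 11.5·I_D + 6.66 = 0, with roots I_D = 0.821 or 1.95 mA.
The root I_D = 1.95 mA gives V_GS = 1.27 V ≤ V_t, so take I_D = 0.821 mA.
Then V_GS = 2.97 V and V_DS = V_DD − I_D(R_D+R_S) = 9.2 − 0.821×2.7 = 6.98 V.
Saturation requires V_DS ≥ V_GS − V_t = 0.666 V; 6.98 ≥ 0.666 ✓.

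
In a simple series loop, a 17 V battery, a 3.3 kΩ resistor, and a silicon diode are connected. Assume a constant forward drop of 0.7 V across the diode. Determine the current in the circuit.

KVL around the loop: 17 = V_D + I·R = 0.7 + I × 3.3 kΩ.
So I = (17 − 0.7) / 3.3 kΩ = 16.3 / 3.3 = 4.94 mA.

I ≈ 4.9 mA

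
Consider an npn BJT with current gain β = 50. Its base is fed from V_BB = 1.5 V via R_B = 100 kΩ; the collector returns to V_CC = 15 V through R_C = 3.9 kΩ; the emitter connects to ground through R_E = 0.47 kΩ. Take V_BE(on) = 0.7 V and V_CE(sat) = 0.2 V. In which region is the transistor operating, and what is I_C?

Assume active. Base-emitter loop: I_B = (V_BB − V_BE)/(R_B + (β+1)R_E) = (1.5 − 0.7)/(100 + 51×0.47) = 0.00645 mA.
I_C = β·I_B = 50×0.00645 = 0.323 mA.
V_CE = V_CC − I_C·R_C − I_E·R_E = 15 − 0.323×3.9 − 0.329×0.47 = 13.6 V > V_CE(sat), so the active-region assumption holds.

active; I_C ≈ 0.32 mA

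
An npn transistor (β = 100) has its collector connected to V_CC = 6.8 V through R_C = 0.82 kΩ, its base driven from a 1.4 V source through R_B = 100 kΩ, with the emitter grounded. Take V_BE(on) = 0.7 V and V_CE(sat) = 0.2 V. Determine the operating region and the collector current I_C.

Assume active. Base-emitter loop: I_B = (V_BB − V_BE)/R_B = (1.4 − 0.7)/100 = 0.007 mA.
I_C = β·I_B = 100×0.007 = 0.7 mA.
V_CE = V_CC − I_C·R_C = 6.8 − 0.7×0.82 = 6.23 V > V_CE(sat), so the active-region assumption holds.

active; I_C ≈ 0.7 mA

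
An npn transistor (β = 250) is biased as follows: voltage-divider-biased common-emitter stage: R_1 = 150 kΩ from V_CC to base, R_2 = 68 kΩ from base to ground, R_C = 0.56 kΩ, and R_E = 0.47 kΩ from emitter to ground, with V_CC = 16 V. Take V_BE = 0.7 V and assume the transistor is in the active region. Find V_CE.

V_CE ≈ 9.3 V

Thevenize the base divider: V_Th = V_CC·R_2/(R_1+R_2) = 16×68/218 = 4.99 V, R_Th = R_1‖R_2 = 46.8 kΩ.
Base-emitter loop: V_Th = I_B·R_Th + V_BE + (β+1)I_B·R_E, so I_B = (4.99 − 0.7) / (46.8 + 251×0.47) = 0.026 mA.
I_C = β·I_B = 250×0.026 = 6.51 mA, and I_E = (β+1)I_B = 6.54 mA.
V_CE = V_CC − I_C·R_C − I_E·R_E = 16 − 6.51×0.56 − 6.54×0.47 = 9.28 V.
V_CE = 9.28 V > 0.2 V confirms active-region operation.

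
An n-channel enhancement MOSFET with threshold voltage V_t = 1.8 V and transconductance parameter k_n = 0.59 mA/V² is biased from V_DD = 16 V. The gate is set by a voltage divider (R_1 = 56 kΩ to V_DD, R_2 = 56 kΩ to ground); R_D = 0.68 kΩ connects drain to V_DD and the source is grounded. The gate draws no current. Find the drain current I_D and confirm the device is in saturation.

I_D ≈ 11 mA

V_G = V_DD·R_2/(R_1+R_2) = 16×56/112 = 8 V. With the source grounded, V_GS = V_G = 8 V.
Assume saturation: I_D = (k_n/2)(V_GS − V_t)² = (0.59/2)×(8 − 1.8)² = 0.295×6.2² = 11.3 mA.
V_DS = V_DD − I_D·R_D = 16 − 11.3×0.68 = 8.29 V.
Saturation requires V_DS ≥ V_GS − V_t = 6.2 V; 8.29 ≥ 6.2 ✓.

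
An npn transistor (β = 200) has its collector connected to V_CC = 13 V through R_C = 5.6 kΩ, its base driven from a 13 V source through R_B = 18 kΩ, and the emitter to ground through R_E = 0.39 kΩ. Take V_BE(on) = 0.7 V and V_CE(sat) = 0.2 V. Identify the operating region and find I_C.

Assume active: I_B = (13 − 0.7)/(18 + 201×0.39) = 0.128 mA, I_C = β·I_B = 25.5 mA.
Then V_CE = 13 − 25.5×5.6 − 25.6×0.39 = -140 V < 0.2 V — the active assumption fails.
Re-solve with V_CE = 0.2 V. KCL at the emitter: V_E/R_E = (V_BB−0.7−V_E)/R_B + (V_CC−0.2−V_E)/R_C, giving V_E = 1.06 V.
I_C = (V_CC − 0.2 − V_E)/R_C = (12.8 − 1.06)/5.6 = 2.1 mA.
Check: I_B = (12.3 − 1.06)/18 = 0.624 mA, and β·I_B = 125 mA > I_C, confirming saturation.

saturation; I_C ≈ 2.1 mA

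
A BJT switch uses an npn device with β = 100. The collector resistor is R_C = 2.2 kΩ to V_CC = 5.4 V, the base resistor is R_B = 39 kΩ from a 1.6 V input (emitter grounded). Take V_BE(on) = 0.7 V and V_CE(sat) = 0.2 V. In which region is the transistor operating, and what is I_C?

active; I_C ≈ 2.3 mA

Assume active. Base-emitter loop: I_B = (V_BB − V_BE)/R_B = (1.6 − 0.7)/39 = 0.0231 mA.
I_C = β·I_B = 100×0.0231 = 2.31 mA.
V_CE = V_CC − I_C·R_C = 5.4 − 2.31×2.2 = 0.323 V > V_CE(sat), so the active-region assumption holds.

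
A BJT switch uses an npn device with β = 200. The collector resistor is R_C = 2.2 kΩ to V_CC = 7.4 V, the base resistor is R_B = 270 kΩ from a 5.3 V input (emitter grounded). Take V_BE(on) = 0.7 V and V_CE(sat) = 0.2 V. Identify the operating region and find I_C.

saturation; I_C ≈ 3.3 mA

Assume active: I_B = (5.3 − 0.7)/270 = 0.017 mA, giving I_C = β·I_B = 3.41 mA.
But then V_CE = 7.4 − 3.41×2.2 = -0.0963 V < V_CE(sat) = 0.2 V — impossible in the active region.
So the transistor is saturated. With V_CE = 0.2 V, I_C = (V_CC − 0.2)/R_C = 7.2/2.2 = 3.27 mA.
Check: β·I_B = 3.41 mA > I_C = 3.27 mA, confirming saturation.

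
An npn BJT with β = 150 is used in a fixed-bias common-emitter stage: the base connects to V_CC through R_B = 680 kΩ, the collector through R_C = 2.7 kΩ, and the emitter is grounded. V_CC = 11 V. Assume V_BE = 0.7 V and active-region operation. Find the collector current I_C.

Base loop: V_CC = I_B·R_B + V_BE, so I_B = (11 − 0.7)/680 kΩ = 0.0151 mA.
In the active region I_C = β·I_B = 150 × 0.0151 = 2.27 mA.
Collector loop: V_CE = V_CC − I_C·R_C = 11 − 2.27×2.7 = 4.87 V.
Since V_CE = 4.87 V > V_CE(sat) ≈ 0.2 V, the transistor is in the active region as assumed.

I_C ≈ 2.3 mA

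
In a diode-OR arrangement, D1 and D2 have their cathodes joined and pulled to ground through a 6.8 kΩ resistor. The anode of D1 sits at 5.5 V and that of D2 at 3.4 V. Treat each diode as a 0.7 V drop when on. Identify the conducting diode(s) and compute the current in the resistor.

Assume both conduct. Then node N would need to be at both 5.5−0.7 = 4.8 V and 3.4−0.7 = 2.7 V, which is impossible.
Assume only D1 conducts: V_N = 5.5 − 0.7 = 4.8 V, so I_R = 4.8/6.8 = 0.706 mA.
Check D2: its anode-to-cathode voltage is 3.4 − 4.8 = -1.4 V < 0.7 V, so it is off. The assumption is consistent.

Only D1 conducts; I_R ≈ 0.71 mA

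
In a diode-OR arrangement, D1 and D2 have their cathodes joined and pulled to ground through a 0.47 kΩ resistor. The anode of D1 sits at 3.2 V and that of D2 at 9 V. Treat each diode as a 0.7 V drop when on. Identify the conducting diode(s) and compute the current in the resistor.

Only D2 conducts; I_R ≈ 18 mA

Assume both conduct. Then node N would need to be at both 3.2−0.7 = 2.5 V and 9−0.7 = 8.3 V, which is impossible.
Assume only D2 conducts: V_N = 9 − 0.7 = 8.3 V, so I_R = 8.3/0.47 = 17.7 mA.
Check D1: its anode-to-cathode voltage is 3.2 − 8.3 = -5.1 V < 0.7 V, so it is off. The assumption is consistent.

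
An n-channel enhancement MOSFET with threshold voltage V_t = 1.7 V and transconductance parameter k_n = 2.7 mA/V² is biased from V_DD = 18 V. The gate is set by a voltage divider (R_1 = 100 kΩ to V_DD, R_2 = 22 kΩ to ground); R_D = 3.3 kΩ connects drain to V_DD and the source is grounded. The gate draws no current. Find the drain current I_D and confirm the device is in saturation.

V_G = V_DD·R_2/(R_1+R_2) = 18×22/122 = 3.25 V. With the source grounded, V_GS = V_G = 3.25 V.
Assume saturation: I_D = (k_n/2)(V_GS − V_t)² = (2.7/2)×(3.25 − 1.7)² = 1.35×1.55² = 3.23 mA.
V_DS = V_DD − I_D·R_D = 18 − 3.23×3.3 = 7.35 V.
Saturation requires V_DS ≥ V_GS − V_t = 1.55 V; 7.35 ≥ 1.55 ✓.

I_D ≈ 3.2 mA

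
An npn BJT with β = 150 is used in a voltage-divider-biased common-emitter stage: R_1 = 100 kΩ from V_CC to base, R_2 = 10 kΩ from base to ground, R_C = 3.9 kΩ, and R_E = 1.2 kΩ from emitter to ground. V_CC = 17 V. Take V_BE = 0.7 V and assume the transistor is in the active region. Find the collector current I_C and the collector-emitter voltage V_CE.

Thevenize the base divider: V_Th = V_CC·R_2/(R_1+R_2) = 17×10/110 = 1.55 V, R_Th = R_1‖R_2 = 9.09 kΩ.
Base-emitter loop: V_Th = I_B·R_Th + V_BE + (β+1)I_B·R_E, so I_B = (1.55 − 0.7) / (9.09 + 151×1.2) = 0.00444 mA.
I_C = β·I_B = 150×0.00444 = 0.666 mA, and I_E = (β+1)I_B = 0.671 mA.
V_CE = V_CC − I_C·R_C − I_E·R_E = 17 − 0.666×3.9 − 0.671×1.2 = 13.6 V.
V_CE = 13.6 V > 0.2 V confirms active-region operation.

I_C ≈ 0.67 mA, V_CE ≈ 14 V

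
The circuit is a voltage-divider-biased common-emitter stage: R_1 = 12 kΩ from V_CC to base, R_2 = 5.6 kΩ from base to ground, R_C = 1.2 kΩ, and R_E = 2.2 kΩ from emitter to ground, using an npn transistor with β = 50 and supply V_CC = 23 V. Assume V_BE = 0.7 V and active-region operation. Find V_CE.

V_CE ≈ 13 V

Thevenize the base divider: V_Th = V_CC·R_2/(R_1+R_2) = 23×5.6/17.6 = 7.32 V, R_Th = R_1‖R_2 = 3.82 kΩ.
Base-emitter loop: V_Th = I_B·R_Th + V_BE + (β+1)I_B·R_E, so I_B = (7.32 − 0.7) / (3.82 + 51×2.2) = 0.057 mA.
I_C = β·I_B = 50×0.057 = 2.85 mA, and I_E = (β+1)I_B = 2.91 mA.
V_CE = V_CC − I_C·R_C − I_E·R_E = 23 − 2.85×1.2 − 2.91×2.2 = 13.2 V.
V_CE = 13.2 V > 0.2 V confirms active-region operation.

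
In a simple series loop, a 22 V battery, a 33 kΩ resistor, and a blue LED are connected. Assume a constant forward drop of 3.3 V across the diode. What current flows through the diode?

KVL around the loop: 22 = V_D + I·R = 3.3 + I × 33 kΩ.
So I = (22 − 3.3) / 33 kΩ = 18.7 / 33 = 0.567 mA.

I ≈ 0.57 mA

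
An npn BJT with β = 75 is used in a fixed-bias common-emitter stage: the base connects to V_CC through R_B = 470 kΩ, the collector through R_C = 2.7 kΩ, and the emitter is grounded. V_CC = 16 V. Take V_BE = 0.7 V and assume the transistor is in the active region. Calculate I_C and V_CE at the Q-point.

Base loop: V_CC = I_B·R_B + V_BE, so I_B = (16 − 0.7)/470 kΩ = 0.0326 mA.
In the active region I_C = β·I_B = 75 × 0.0326 = 2.44 mA.
Collector loop: V_CE = V_CC − I_C·R_C = 16 − 2.44×2.7 = 9.41 V.
Since V_CE = 9.41 V > V_CE(sat) ≈ 0.2 V, the transistor is in the active region as assumed.

I_C ≈ 2.4 mA, V_CE ≈ 9.4 V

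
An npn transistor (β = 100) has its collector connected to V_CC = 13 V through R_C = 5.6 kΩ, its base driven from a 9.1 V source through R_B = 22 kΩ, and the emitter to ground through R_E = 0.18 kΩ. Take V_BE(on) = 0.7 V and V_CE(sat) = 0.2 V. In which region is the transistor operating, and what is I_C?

saturation; I_C ≈ 2.2 mA

Assume active: I_B = (9.1 − 0.7)/(22 + 101×0.18) = 0.209 mA, I_C = β·I_B = 20.9 mA.
Then V_CE = 13 − 20.9×5.6 − 21.1×0.18 = -108 V < 0.2 V — the active assumption fails.
Re-solve with V_CE = 0.2 V. KCL at the emitter: V_E/R_E = (V_BB−0.7−V_E)/R_B + (V_CC−0.2−V_E)/R_C, giving V_E = 0.462 V.
I_C = (V_CC − 0.2 − V_E)/R_C = (12.8 − 0.462)/5.6 = 2.2 mA.
Check: I_B = (8.4 − 0.462)/22 = 0.361 mA, and β·I_B = 36.1 mA > I_C, confirming saturation.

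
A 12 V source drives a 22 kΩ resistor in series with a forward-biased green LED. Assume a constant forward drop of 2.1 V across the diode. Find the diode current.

KVL around the loop: 12 = V_D + I·R = 2.1 + I × 22 kΩ.
So I = (12 − 2.1) / 22 kΩ = 9.9 / 22 = 0.45 mA.

I ≈ 0.45 mA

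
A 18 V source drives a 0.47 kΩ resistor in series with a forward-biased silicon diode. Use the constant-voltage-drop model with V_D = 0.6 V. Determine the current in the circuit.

I ≈ 37 mA

KVL around the loop: 18 = V_D + I·R = 0.6 + I × 0.47 kΩ.
So I = (18 − 0.6) / 0.47 kΩ = 17.4 / 0.47 = 37 mA.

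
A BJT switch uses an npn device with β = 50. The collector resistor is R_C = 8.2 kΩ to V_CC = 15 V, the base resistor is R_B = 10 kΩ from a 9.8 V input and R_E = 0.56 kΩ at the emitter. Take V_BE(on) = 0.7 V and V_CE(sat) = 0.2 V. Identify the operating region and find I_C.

Assume active: I_B = (9.8 − 0.7)/(10 + 51×0.56) = 0.236 mA, I_C = β·I_B = 11.8 mA.
Then V_CE = 15 − 11.8×8.2 − 12×0.56 = -88.5 V < 0.2 V — the active assumption fails.
Re-solve with V_CE = 0.2 V. KCL at the emitter: V_E/R_E = (V_BB−0.7−V_E)/R_B + (V_CC−0.2−V_E)/R_C, giving V_E = 1.35 V.
I_C = (V_CC − 0.2 − V_E)/R_C = (14.8 − 1.35)/8.2 = 1.64 mA.
Check: I_B = (9.1 − 1.35)/10 = 0.775 mA, and β·I_B = 38.7 mA > I_C, confirming saturation.

saturation; I_C ≈ 1.6 mA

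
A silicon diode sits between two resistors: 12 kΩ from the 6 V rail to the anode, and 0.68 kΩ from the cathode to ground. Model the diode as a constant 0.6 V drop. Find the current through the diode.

The two resistors are in series with the diode, so KVL gives 6 = I·12 + 0.6 + I·0.68.
I = (6 − 0.6) / (12 + 0.68) kΩ = 5.4 / 12.7 = 0.426 mA.

I ≈ 0.43 mA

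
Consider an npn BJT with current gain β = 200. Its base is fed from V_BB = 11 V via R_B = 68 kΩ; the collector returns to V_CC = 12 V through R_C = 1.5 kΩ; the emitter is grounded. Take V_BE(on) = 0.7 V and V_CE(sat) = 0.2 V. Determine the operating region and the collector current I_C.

saturation; I_C ≈ 7.9 mA

Assume active: I_B = (11 − 0.7)/68 = 0.151 mA, giving I_C = β·I_B = 30.3 mA.
But then V_CE = 12 − 30.3×1.5 = -33.4 V < V_CE(sat) = 0.2 V — impossible in the active region.
So the transistor is saturated. With V_CE = 0.2 V, I_C = (V_CC − 0.2)/R_C = 11.8/1.5 = 7.87 mA.
Check: β·I_B = 30.3 mA > I_C = 7.87 mA, confirming saturation.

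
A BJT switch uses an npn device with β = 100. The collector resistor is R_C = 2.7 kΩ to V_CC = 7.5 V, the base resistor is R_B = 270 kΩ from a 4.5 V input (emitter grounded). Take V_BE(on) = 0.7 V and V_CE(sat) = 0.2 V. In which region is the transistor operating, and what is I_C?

Assume active. Base-emitter loop: I_B = (V_BB − V_BE)/R_B = (4.5 − 0.7)/270 = 0.0141 mA.
I_C = β·I_B = 100×0.0141 = 1.41 mA.
V_CE = V_CC − I_C·R_C = 7.5 − 1.41×2.7 = 3.7 V > V_CE(sat), so the active-region assumption holds.

active; I_C ≈ 1.4 mA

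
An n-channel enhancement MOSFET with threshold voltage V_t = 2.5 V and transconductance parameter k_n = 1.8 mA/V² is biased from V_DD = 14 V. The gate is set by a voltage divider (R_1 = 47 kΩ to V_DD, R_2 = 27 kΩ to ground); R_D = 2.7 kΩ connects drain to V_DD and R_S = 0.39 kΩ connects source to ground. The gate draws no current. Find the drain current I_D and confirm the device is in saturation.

I_D ≈ 2.5 mA

V_G = V_DD·R_2/(R_1+R_2) = 14×27/74 = 5.11 V.
Assume saturation: I_D = (k_n/2)(V_GS − V_t)² with V_GS = V_G − I_D·R_S = 5.11 − 0.39·I_D.
Substituting gives 0.137·I_D² − 2.83·I_D + 6.12 = 0, with roots I_D = 2.45 or 18.2 mA.
The root I_D = 18.2 mA gives V_GS = -2 V ≤ V_t, so take I_D = 2.45 mA.
Then V_GS = 4.15 V and V_DS = V_DD − I_D(R_D+R_S) = 14 − 2.45×3.09 = 6.42 V.
Saturation requires V_DS ≥ V_GS − V_t = 1.65 V; 6.42 ≥ 1.65 ✓.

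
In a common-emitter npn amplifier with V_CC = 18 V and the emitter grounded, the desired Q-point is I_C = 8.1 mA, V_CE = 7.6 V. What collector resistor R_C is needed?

R_C ≈ 1.3 kΩ

Collector loop: V_CC = I_C·R_C + V_CE.
R_C = (V_CC − V_CE)/I_C = (18 − 7.6)/8.1 = 1.28 kΩ.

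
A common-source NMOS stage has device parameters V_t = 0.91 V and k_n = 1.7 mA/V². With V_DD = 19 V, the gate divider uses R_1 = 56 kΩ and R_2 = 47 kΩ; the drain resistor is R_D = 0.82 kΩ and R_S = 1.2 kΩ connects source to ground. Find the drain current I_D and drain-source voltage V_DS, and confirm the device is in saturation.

I_D ≈ 4.5 mA, V_DS ≈ 9.8 V

V_G = V_DD·R_2/(R_1+R_2) = 19×47/103 = 8.67 V.
Assume saturation: I_D = (k_n/2)(V_GS − V_t)² with V_GS = V_G − I_D·R_S = 8.67 − 1.2·I_D.
Substituting gives 1.22·I_D² − 16.8·I_D + 51.2 = 0, with roots I_D = 4.54 or 9.21 mA.
The root I_D = 9.21 mA gives V_GS = -2.38 V ≤ V_t, so take I_D = 4.54 mA.
Then V_GS = 3.22 V and V_DS = V_DD − I_D(R_D+R_S) = 19 − 4.54×2.02 = 9.83 V.
Saturation requires V_DS ≥ V_GS − V_t = 2.31 V; 9.83 ≥ 2.31 ✓.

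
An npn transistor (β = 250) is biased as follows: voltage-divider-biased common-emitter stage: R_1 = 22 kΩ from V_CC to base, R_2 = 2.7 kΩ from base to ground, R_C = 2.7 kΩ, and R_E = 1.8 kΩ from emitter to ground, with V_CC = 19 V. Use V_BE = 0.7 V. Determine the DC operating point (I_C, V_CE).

Thevenize the base divider: V_Th = V_CC·R_2/(R_1+R_2) = 19×2.7/24.7 = 2.08 V, R_Th = R_1‖R_2 = 2.4 kΩ.
Base-emitter loop: V_Th = I_B·R_Th + V_BE + (β+1)I_B·R_E, so I_B = (2.08 − 0.7) / (2.4 + 251×1.8) = 0.00303 mA.
I_C = β·I_B = 250×0.00303 = 0.758 mA, and I_E = (β+1)I_B = 0.761 mA.
V_CE = V_CC − I_C·R_C − I_E·R_E = 19 − 0.758×2.7 − 0.761×1.8 = 15.6 V.
V_CE = 15.6 V > 0.2 V confirms active-region operation.

I_C ≈ 0.76 mA, V_CE ≈ 16 V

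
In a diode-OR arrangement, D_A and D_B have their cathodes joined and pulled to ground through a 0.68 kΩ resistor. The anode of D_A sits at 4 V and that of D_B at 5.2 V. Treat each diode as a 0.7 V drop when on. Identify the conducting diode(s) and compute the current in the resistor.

Only D_B conducts; I_R ≈ 6.6 mA

Assume both conduct. Then node N would need to be at both 4−0.7 = 3.3 V and 5.2−0.7 = 4.5 V, which is impossible.
Assume only D_B conducts: V_N = 5.2 − 0.7 = 4.5 V, so I_R = 4.5/0.68 = 6.62 mA.
Check D_A: its anode-to-cathode voltage is 4 − 4.5 = -0.5 V < 0.7 V, so it is off. The assumption is consistent.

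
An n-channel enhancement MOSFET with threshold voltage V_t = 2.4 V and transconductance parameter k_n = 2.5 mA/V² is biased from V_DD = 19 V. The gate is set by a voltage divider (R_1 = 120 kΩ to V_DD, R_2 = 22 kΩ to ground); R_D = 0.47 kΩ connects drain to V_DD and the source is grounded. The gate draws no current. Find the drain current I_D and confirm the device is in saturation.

V_G = V_DD·R_2/(R_1+R_2) = 19×22/142 = 2.94 V. With the source grounded, V_GS = V_G = 2.94 V.
Assume saturation: I_D = (k_n/2)(V_GS − V_t)² = (2.5/2)×(2.94 − 2.4)² = 1.25×0.544² = 0.369 mA.
V_DS = V_DD − I_D·R_D = 19 − 0.369×0.47 = 18.8 V.
Saturation requires V_DS ≥ V_GS − V_t = 0.544 V; 18.8 ≥ 0.544 ✓.

I_D ≈ 0.37 mA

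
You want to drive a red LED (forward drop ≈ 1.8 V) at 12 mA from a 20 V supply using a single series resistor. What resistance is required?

The resistor drops V_S − V_D = 20 − 1.8 = 18.2 V at 12 mA.
R = 18.2 V / 12 mA = 1.52 kΩ.

R ≈ 1.5 kΩ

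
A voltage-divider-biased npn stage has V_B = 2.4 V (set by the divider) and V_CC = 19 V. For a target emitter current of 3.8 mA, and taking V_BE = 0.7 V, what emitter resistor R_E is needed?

V_E = V_B − V_BE = 2.4 − 0.7 = 1.7 V.
R_E = V_E / I_E = 1.7 / 3.8 = 0.447 kΩ.

R_E ≈ 0.45 kΩ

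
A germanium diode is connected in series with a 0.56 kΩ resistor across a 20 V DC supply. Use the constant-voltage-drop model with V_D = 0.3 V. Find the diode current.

KVL around the loop: 20 = V_D + I·R = 0.3 + I × 0.56 kΩ.
So I = (20 − 0.3) / 0.56 kΩ = 19.7 / 0.56 = 35.2 mA.

I ≈ 35 mA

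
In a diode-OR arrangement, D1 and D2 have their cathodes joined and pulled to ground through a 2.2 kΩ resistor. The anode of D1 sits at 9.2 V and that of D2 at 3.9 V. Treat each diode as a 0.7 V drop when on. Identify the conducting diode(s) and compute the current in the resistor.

Assume both conduct. Then node N would need to be at both 9.2−0.7 = 8.5 V and 3.9−0.7 = 3.2 V, which is impossible.
Assume only D1 conducts: V_N = 9.2 − 0.7 = 8.5 V, so I_R = 8.5/2.2 = 3.86 mA.
Check D2: its anode-to-cathode voltage is 3.9 − 8.5 = -4.6 V < 0.7 V, so it is off. The assumption is consistent.

Only D1 conducts; I_R ≈ 3.9 mA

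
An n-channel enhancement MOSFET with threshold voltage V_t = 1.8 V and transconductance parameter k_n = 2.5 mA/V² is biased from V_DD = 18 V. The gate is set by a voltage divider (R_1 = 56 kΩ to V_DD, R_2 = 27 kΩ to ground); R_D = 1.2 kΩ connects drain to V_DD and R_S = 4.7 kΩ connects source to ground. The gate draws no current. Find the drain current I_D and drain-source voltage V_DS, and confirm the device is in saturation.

V_G = V_DD·R_2/(R_1+R_2) = 18×27/83 = 5.86 V.
Assume saturation: I_D = (k_n/2)(V_GS − V_t)² with V_GS = V_G − I_D·R_S = 5.86 − 4.7·I_D.
Substituting gives 27.6·I_D² − 48.7·I_D + 20.6 = 0, with roots I_D = 0.703 or 1.06 mA.
The root I_D = 1.06 mA gives V_GS = 0.88 V ≤ V_t, so take I_D = 0.703 mA.
Then V_GS = 2.55 V and V_DS = V_DD − I_D(R_D+R_S) = 18 − 0.703×5.9 = 13.9 V.
Saturation requires V_DS ≥ V_GS − V_t = 0.75 V; 13.9 ≥ 0.75 ✓.

I_D ≈ 0.7 mA, V_DS ≈ 14 V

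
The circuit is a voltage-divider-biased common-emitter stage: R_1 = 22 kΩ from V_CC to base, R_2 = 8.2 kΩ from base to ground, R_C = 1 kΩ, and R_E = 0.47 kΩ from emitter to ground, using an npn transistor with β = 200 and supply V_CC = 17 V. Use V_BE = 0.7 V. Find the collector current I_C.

Thevenize the base divider: V_Th = V_CC·R_2/(R_1+R_2) = 17×8.2/30.2 = 4.62 V, R_Th = R_1‖R_2 = 5.97 kΩ.
Base-emitter loop: V_Th = I_B·R_Th + V_BE + (β+1)I_B·R_E, so I_B = (4.62 − 0.7) / (5.97 + 201×0.47) = 0.039 mA.
I_C = β·I_B = 200×0.039 = 7.8 mA, and I_E = (β+1)I_B = 7.84 mA.
V_CE = V_CC − I_C·R_C − I_E·R_E = 17 − 7.8×1 − 7.84×0.47 = 5.52 V.
V_CE = 5.52 V > 0.2 V confirms active-region operation.

I_C ≈ 7.8 mA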